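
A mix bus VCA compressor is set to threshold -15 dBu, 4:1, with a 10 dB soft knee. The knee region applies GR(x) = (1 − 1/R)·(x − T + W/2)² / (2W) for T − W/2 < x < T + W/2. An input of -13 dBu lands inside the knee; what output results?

x − T + W/2 = -13 − (-15) + 5 = 7.
GR = (1 − 1/4) × 7² / 20 = 0.75 × 49 / 20 = 1.8375 dB.
Output = -13 − 1.8375 = -14.8375 dBu.

-14.8375 dBu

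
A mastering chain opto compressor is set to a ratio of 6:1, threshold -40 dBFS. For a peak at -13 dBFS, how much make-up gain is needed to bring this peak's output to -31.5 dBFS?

The peak compresses to -40 + 27/6 = -35.5 dBFS.
To reach -31.5 dBFS requires -31.5 − (-35.5) = 4 dB of make-up.

4 dB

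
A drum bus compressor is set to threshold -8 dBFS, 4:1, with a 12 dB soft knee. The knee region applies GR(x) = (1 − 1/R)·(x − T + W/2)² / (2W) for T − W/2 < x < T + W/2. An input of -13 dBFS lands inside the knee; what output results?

x − T + W/2 = -13 − (-8) + 6 = 1.
GR = (1 − 1/4) × 1² / 24 = 0.75 × 1 / 24 = 0.03125 dB.
Output = -13 − 0.03125 = -13.03125 dBFS.

-13.03125 dBFS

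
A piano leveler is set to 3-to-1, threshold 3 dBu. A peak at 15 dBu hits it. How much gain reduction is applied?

15 dBu exceeds the threshold by 12 dB.
A 3:1 ratio leaves 4 dB of that excess.
Gain reduction = 12 − 4 = 8 dB.

8 dB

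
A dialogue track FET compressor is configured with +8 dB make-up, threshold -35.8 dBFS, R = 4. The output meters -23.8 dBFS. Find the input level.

-19.8 dBFS

Before make-up, the level was -23.8 − 8 = -31.8 dBFS.
The compressed level sits -31.8 − (-35.8) = 4 dB over threshold.
Undo the ratio: input overshoot = 4 × 4 = 16 dB, giving input = -19.8 dBFS.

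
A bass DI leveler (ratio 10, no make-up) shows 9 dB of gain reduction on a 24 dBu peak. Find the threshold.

Input is 10 dB above T (since output overshoot × R = input overshoot: (15 − T)·10 = 24 − T gives T = 14 dBu).
Check: 14 + (24 − 14)/10 = 14 + 1 = 15 dBu. ✓

14 dBu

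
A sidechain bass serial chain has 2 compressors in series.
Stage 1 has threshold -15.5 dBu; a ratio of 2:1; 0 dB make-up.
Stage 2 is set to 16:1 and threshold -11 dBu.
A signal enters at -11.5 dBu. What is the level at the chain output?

Stage 1: overshoot 4 dB → 4/2 = 2 dB → -13.5 dBu.
Stage 2: -13.5 dBu ≤ -11 dBu, so stage 2 doesn't engage; output -13.5 dBu.

-13.5 dBu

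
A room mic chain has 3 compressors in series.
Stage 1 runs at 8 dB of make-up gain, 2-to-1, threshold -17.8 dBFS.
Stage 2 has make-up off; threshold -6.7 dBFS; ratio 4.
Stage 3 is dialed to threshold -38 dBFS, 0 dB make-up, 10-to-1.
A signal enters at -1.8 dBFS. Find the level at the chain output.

Stage 1: overshoot 16 dB → 16/2 = 8 dB → -9.8 dBFS; +8 dB make-up → -1.8 dBFS.
Stage 2: overshoot 4.9 dB → 4.9/4 = 1.225 dB → -5.475 dBFS.
Stage 3: overshoot 32.525 dB → 32.525/10 = 3.2525 dB → -34.7475 dBFS.

-34.7475 dBFS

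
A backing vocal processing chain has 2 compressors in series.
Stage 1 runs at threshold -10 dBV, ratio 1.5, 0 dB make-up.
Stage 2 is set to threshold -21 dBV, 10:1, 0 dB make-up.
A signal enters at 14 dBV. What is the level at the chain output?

Stage 1: 24 dB above -10 dBV, reduced 1.5:1 to 16 dB above → 6 dBV.
Stage 2: 27 dB above -21 dBV, reduced 10:1 to 2.7 dB above → -18.3 dBV.

-18.3 dBV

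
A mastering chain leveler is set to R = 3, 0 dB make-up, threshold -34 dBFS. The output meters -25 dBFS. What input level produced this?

That's 9 dB above the -34 dBFS threshold.
Input overshoot = R × output overshoot = 27 dB → input = -34 + 27 = -7 dBFS.

-7 dBFS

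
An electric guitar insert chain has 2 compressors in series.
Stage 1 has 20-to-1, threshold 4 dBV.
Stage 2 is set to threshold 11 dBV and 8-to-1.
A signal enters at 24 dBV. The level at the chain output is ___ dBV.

5 dBV

Stage 1: 24 dBV is 20 dB over 4 dBV; at 20:1 that becomes 1 dB over, giving 5 dBV.
Stage 2: 5 dBV is at or below the 11 dBV threshold — no compression; output 5 dBV.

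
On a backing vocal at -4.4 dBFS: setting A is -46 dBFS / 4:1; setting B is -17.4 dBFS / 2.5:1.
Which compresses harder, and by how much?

A, by 23.4 dB

A: GR = 41.6 − 41.6/4 = 31.2 dB.
B: GR = 13 − 13/2.5 = 7.8 dB.
Difference: 23.4 dB in favour of A.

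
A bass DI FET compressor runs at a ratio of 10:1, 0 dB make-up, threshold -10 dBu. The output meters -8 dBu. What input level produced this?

10 dBu

That's 2 dB above the -10 dBu threshold.
Input overshoot = R × output overshoot = 20 dB → input = -10 + 20 = 10 dBu.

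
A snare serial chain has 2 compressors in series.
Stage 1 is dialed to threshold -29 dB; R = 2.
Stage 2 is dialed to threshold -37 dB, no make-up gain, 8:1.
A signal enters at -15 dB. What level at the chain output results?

Stage 1: overshoot 14 dB → 14/2 = 7 dB → -22 dB.
Stage 2: -22 dB is 15 dB over -37 dB; at 8:1 that becomes 1.875 dB over, giving -35.125 dB.

-35.125 dB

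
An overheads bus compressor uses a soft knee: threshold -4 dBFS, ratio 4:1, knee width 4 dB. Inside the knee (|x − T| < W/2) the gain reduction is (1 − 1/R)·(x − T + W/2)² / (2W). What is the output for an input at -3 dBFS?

-3.84375 dBFS

x − T + W/2 = -3 − (-4) + 2 = 3.
GR = (1 − 1/4) × 3² / 8 = 0.75 × 9 / 8 = 0.84375 dB.
Output = -3 − 0.84375 = -3.84375 dBFS.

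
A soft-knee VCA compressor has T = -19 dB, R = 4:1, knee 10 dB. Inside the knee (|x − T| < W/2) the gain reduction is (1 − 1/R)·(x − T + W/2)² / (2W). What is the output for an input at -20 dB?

x − T + W/2 = -20 − (-19) + 5 = 4.
GR = (1 − 1/4) × 4² / 20 = 0.75 × 16 / 20 = 0.6 dB.
Output = -20 − 0.6 = -20.6 dB.

-20.6 dB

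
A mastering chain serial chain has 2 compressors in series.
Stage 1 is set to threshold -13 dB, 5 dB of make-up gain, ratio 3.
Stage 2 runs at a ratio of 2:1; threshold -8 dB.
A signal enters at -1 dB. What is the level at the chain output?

-6 dB

Stage 1: 12 dB above -13 dB, reduced 3:1 to 4 dB above → -9 dB; +5 dB make-up → -4 dB.
Stage 2: 4 dB above -8 dB, reduced 2:1 to 2 dB above → -6 dB.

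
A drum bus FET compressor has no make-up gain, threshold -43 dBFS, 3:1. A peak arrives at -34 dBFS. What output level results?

Overshoot: -34 − (-43) = 9 dB.
3:1 compression reduces that to 9/3 = 3 dB over.
Output = -43 + 3 = -40 dBFS.

-40 dBFS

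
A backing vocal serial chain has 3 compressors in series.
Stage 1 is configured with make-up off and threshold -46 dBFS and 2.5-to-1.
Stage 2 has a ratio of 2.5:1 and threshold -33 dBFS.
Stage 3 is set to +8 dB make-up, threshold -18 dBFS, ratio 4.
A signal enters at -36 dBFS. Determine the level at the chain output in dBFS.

-34 dBFS

Stage 1: -36 dBFS is 10 dB over -46 dBFS; at 2.5:1 that becomes 4 dB over, giving -42 dBFS.
Stage 2: -42 dBFS ≤ -33 dBFS, so stage 2 doesn't engage; output -42 dBFS.
Stage 3: below threshold (-42 ≤ -18); passes unchanged; make-up brings it to -34 dBFS.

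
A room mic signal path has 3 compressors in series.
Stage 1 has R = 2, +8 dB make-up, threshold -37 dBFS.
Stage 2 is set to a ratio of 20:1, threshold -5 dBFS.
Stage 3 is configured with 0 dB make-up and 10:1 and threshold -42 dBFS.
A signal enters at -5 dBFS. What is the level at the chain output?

-39.1 dBFS

Stage 1: 32 dB above -37 dBFS, reduced 2:1 to 16 dB above → -21 dBFS; +8 dB make-up → -13 dBFS.
Stage 2: below threshold (-13 ≤ -5); passes unchanged; output -13 dBFS.
Stage 3: 29 dB above -42 dBFS, reduced 10:1 to 2.9 dB above → -39.1 dBFS.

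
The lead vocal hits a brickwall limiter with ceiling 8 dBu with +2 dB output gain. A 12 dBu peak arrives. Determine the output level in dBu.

At ∞:1, everything above 8 dBu is held at the ceiling.
Output gain then adds 2 dB: 8 + 2 = 10 dBu.

10 dBu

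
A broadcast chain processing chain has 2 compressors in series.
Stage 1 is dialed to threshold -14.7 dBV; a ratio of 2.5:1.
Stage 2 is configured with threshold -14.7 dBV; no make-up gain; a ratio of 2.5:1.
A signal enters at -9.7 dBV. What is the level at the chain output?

Stage 1: overshoot 5 dB → 5/2.5 = 2 dB → -12.7 dBV.
Stage 2: overshoot 2 dB → 2/2.5 = 0.8 dB → -13.9 dBV.

-13.9 dBV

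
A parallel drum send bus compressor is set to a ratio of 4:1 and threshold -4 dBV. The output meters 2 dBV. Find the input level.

Post-compression overshoot = 2 − (-4) = 6 dB.
Before 4:1 compression the overshoot was 6 × 4 = 24 dB, so input = -4 + 24 = 20 dBV.

20 dBV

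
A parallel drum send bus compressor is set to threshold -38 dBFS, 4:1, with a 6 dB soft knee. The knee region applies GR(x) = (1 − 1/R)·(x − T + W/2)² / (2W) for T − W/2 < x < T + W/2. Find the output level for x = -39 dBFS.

-39.25 dBFS

x − T + W/2 = -39 − (-38) + 3 = 2.
GR = (1 − 1/4) × 2² / 12 = 0.75 × 4 / 12 = 0.25 dB.
Output = -39 − 0.25 = -39.25 dBFS.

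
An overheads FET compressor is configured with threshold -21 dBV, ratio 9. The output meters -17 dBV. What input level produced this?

That's 4 dB above the -21 dBV threshold.
Undo the ratio: input overshoot = 4 × 9 = 36 dB, giving input = 15 dBV.

15 dBV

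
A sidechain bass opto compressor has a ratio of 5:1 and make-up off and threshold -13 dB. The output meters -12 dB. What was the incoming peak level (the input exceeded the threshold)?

Post-compression overshoot = -12 − (-13) = 1 dB.
Input overshoot = R × output overshoot = 5 dB → input = -13 + 5 = -8 dB.

-8 dB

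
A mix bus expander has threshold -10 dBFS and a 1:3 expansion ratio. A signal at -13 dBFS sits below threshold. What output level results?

-19 dBFS

The input is 3 dB below the -10 dBFS threshold.
A 1:3 expander multiplies undershoot by 3: 3 × 3 = 9 dB below threshold.
Output = -10 − 9 = -19 dBFS.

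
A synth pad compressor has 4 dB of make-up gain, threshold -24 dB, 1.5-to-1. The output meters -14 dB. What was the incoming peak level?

Stripping the +4 dB make-up gives -18 dB at the gain stage.
The compressed level sits -18 − (-24) = 6 dB over threshold.
Before 1.5:1 compression the overshoot was 6 × 1.5 = 9 dB, so input = -24 + 9 = -15 dB.

-15 dB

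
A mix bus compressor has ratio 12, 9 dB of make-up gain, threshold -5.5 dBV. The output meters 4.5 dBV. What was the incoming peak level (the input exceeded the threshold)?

6.5 dBV

Stripping the +9 dB make-up gives -4.5 dBV at the gain stage.
That's 1 dB above the -5.5 dBV threshold.
Input overshoot = R × output overshoot = 12 dB → input = -5.5 + 12 = 6.5 dBV.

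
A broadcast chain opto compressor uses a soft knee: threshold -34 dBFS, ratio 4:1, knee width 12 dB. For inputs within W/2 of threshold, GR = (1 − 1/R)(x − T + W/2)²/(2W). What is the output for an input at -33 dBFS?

-34.53125 dBFS

x − T + W/2 = -33 − (-34) + 6 = 7.
GR = (1 − 1/4) × 7² / 24 = 0.75 × 49 / 24 = 1.53125 dB.
Output = -33 − 1.53125 = -34.53125 dBFS.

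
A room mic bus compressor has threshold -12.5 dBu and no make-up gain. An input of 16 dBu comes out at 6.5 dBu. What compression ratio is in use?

Input overshoot = 16 − (-12.5) = 28.5 dB; output overshoot = 6.5 − (-12.5) = 19 dB.
Ratio = 28.5 / 19 = 1.5.

1.5:1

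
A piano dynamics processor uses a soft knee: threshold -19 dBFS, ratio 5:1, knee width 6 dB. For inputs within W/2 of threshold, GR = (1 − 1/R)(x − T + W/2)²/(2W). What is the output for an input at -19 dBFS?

x − T + W/2 = -19 − (-19) + 3 = 3.
GR = (1 − 1/5) × 3² / 12 = 0.8 × 9 / 12 = 0.6 dB.
Output = -19 − 0.6 = -19.6 dBFS.

-19.6 dBFS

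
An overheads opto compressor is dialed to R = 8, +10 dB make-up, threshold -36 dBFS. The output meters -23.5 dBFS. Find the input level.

Remove make-up: -23.5 − 10 = -33.5 dBFS.
The compressed level sits -33.5 − (-36) = 2.5 dB over threshold.
Before 8:1 compression the overshoot was 2.5 × 8 = 20 dB, so input = -36 + 20 = -16 dBFS.

-16 dBFS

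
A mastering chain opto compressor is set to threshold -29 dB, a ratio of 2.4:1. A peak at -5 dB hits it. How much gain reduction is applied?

14 dB

Overshoot = -5 − (-29) = 24 dB.
After 2.4:1 compression the overshoot becomes 24/2.4 = 10 dB.
So the signal is attenuated by 24 − 10 = 14 dB.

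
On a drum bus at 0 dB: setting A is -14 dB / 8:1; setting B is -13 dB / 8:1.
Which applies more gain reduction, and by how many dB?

A: 14 dB over, compressed to 1.75 dB over, so 12.25 dB of GR.
B: 13 dB over, compressed to 1.625 dB over, so 11.375 dB of GR.
Difference: 0.875 dB in favour of A.

A, by 0.875 dB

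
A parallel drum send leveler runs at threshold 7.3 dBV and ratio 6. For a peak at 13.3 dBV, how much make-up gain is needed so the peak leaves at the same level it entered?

5 dB

Without make-up, output = threshold + overshoot/6 = 7.3 + 1 = 8.3 dBV.
Gap to target: 5 dB.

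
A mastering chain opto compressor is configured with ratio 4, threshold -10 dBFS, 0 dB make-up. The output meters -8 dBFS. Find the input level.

Post-compression overshoot = -8 − (-10) = 2 dB.
Before 4:1 compression the overshoot was 2 × 4 = 8 dB, so input = -10 + 8 = -2 dBFS.

-2 dBFS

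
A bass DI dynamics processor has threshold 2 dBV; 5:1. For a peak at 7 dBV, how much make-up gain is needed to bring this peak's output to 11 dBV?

8 dB

The peak compresses to 2 + 5/5 = 3 dBV.
To reach 11 dBV requires 11 − 3 = 8 dB of make-up.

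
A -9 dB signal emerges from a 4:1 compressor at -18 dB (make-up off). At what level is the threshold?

Gain reduction = -9 − (-18) = 9 dB; output overshoot = GR / (R − 1) = 9 / 3 = 3 dB.
Threshold = output − output overshoot = -18 − 3 = -21 dB.

-21 dB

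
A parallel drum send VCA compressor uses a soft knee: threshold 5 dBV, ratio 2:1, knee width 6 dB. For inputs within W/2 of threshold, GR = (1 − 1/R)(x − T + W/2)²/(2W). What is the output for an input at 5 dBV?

4.625 dBV

x − T + W/2 = 5 − 5 + 3 = 3.
GR = (1 − 1/2) × 3² / 12 = 0.5 × 9 / 12 = 0.375 dB.
Output = 5 − 0.375 = 4.625 dBV.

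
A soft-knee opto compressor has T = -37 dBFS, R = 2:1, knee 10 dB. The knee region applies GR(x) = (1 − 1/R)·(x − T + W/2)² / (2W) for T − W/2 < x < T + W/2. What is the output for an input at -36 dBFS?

x − T + W/2 = -36 − (-37) + 5 = 6.
GR = (1 − 1/2) × 6² / 20 = 0.5 × 36 / 20 = 0.9 dB.
Output = -36 − 0.9 = -36.9 dBFS.

-36.9 dBFS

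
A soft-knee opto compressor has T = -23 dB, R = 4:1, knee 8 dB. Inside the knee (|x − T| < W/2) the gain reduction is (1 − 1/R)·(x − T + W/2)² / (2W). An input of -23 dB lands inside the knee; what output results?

x − T + W/2 = -23 − (-23) + 4 = 4.
GR = (1 − 1/4) × 4² / 16 = 0.75 × 16 / 16 = 0.75 dB.
Output = -23 − 0.75 = -23.75 dB.

-23.75 dB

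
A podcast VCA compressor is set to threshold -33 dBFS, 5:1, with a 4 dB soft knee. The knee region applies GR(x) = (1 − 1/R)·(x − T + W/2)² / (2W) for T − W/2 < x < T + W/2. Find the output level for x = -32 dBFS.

x − T + W/2 = -32 − (-33) + 2 = 3.
GR = (1 − 1/5) × 3² / 8 = 0.8 × 9 / 8 = 0.9 dB.
Output = -32 − 0.9 = -32.9 dBFS.

-32.9 dBFS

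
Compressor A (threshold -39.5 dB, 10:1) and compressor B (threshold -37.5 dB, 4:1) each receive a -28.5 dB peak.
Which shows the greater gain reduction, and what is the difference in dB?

A: overshoot 11 dB → output overshoot 1.1 dB → GR 9.9 dB.
B: overshoot 9 dB → output overshoot 2.25 dB → GR 6.75 dB.
A reduces 3.15 dB more.

A, by 3.15 dB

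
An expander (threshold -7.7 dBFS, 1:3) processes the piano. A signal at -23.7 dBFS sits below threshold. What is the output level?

The input is 16 dB below the -7.7 dBFS threshold.
A 1:3 expander multiplies undershoot by 3: 16 × 3 = 48 dB below threshold.
Output = -7.7 − 48 = -55.7 dBFS.

-55.7 dBFS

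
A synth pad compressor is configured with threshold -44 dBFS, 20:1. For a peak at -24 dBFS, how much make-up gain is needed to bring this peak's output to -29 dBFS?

Overshoot 20 dB → 20/20 = 1 dB after compression, so the compressed level is -44 + 1 = -43 dBFS.
Make-up = target − compressed = -29 − (-43) = 14 dB.

14 dB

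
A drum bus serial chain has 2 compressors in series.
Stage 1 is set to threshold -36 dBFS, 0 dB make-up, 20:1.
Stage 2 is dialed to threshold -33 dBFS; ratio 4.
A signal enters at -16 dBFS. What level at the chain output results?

Stage 1: -16 dBFS is 20 dB over -36 dBFS; at 20:1 that becomes 1 dB over, giving -35 dBFS.
Stage 2: -35 dBFS ≤ -33 dBFS, so stage 2 doesn't engage; output -35 dBFS.

-35 dBFS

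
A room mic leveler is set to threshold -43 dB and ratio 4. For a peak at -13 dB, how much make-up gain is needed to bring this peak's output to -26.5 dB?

Without make-up, output = threshold + overshoot/4 = -43 + 7.5 = -35.5 dB.
Gap to target: 9 dB.

9 dB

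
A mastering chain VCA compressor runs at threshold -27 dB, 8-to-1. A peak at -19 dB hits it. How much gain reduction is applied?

7 dB

-19 dB exceeds the threshold by 8 dB.
At 8:1, output sits 8/8 = 1 dB above threshold.
Gain reduction = 8 − 1 = 7 dB.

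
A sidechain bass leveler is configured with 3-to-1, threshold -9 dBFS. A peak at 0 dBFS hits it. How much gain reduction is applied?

6 dB

The signal is 9 dB above threshold.
A 3:1 ratio leaves 3 dB of that excess.
So the signal is attenuated by 9 − 3 = 6 dB.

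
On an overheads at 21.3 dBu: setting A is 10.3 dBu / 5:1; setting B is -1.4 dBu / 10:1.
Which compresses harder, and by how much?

A: 11 dB over, compressed to 2.2 dB over, so 8.8 dB of GR.
B: 22.7 dB over, compressed to 2.27 dB over, so 20.43 dB of GR.
B reduces 11.63 dB more.

B, by 11.63 dB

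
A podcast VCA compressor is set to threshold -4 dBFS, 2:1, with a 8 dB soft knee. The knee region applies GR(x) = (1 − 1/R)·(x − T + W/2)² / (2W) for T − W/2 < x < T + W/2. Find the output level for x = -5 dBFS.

-5.28125 dBFS

x − T + W/2 = -5 − (-4) + 4 = 3.
GR = (1 − 1/2) × 3² / 16 = 0.5 × 9 / 16 = 0.28125 dB.
Output = -5 − 0.28125 = -5.28125 dBFS.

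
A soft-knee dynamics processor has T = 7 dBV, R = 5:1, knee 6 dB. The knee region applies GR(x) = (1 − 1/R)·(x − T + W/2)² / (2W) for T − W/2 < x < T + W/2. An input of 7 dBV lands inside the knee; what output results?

6.4 dBV

x − T + W/2 = 7 − 7 + 3 = 3.
GR = (1 − 1/5) × 3² / 12 = 0.8 × 9 / 12 = 0.6 dB.
Output = 7 − 0.6 = 6.4 dBV.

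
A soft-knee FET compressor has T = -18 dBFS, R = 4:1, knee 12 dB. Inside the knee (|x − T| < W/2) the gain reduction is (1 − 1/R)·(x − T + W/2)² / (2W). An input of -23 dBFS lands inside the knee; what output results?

x − T + W/2 = -23 − (-18) + 6 = 1.
GR = (1 − 1/4) × 1² / 24 = 0.75 × 1 / 24 = 0.03125 dB.
Output = -23 − 0.03125 = -23.03125 dBFS.

-23.03125 dBFS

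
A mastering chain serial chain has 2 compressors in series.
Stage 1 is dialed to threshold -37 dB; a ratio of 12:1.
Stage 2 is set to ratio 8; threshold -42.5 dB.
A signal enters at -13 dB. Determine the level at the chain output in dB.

Stage 1: overshoot 24 dB → 24/12 = 2 dB → -35 dB.
Stage 2: overshoot 7.5 dB → 7.5/8 = 0.9375 dB → -41.5625 dB.

-41.5625 dB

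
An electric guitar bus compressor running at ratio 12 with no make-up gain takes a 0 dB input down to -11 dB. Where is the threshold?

-12 dB

Gain reduction = 0 − (-11) = 11 dB; output overshoot = GR / (R − 1) = 11 / 11 = 1 dB.
Threshold = output − output overshoot = -11 − 1 = -12 dB.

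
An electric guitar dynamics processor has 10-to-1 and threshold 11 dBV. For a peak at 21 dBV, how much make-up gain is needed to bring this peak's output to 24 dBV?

The peak compresses to 11 + 10/10 = 12 dBV.
To reach 24 dBV requires 24 − 12 = 12 dB of make-up.

12 dB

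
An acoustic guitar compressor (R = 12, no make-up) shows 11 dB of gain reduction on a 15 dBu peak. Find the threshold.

Input is 12 dB above T (since output overshoot × R = input overshoot: (4 − T)·12 = 15 − T gives T = 3 dBu).
Check: 3 + (15 − 3)/12 = 3 + 1 = 4 dBu. ✓

3 dBu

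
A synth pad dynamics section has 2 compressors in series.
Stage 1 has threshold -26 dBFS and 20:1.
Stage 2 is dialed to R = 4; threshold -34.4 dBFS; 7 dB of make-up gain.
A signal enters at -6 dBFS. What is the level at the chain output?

-25.05 dBFS

Stage 1: overshoot 20 dB → 20/20 = 1 dB → -25 dBFS.
Stage 2: -25 dBFS is 9.4 dB over -34.4 dBFS; at 4:1 that becomes 2.35 dB over, giving -32.05 dBFS; +7 dB make-up → -25.05 dBFS.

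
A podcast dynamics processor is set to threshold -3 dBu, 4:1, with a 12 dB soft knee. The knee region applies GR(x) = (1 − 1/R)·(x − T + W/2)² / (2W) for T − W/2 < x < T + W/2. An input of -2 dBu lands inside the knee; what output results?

-3.53125 dBu

x − T + W/2 = -2 − (-3) + 6 = 7.
GR = (1 − 1/4) × 7² / 24 = 0.75 × 49 / 24 = 1.53125 dB.
Output = -2 − 1.53125 = -3.53125 dBu.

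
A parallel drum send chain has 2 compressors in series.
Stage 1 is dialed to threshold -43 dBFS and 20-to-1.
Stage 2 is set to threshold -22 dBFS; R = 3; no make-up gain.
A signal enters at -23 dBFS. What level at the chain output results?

-42 dBFS

Stage 1: overshoot 20 dB → 20/20 = 1 dB → -42 dBFS.
Stage 2: -42 dBFS ≤ -22 dBFS, so stage 2 doesn't engage; output -42 dBFS.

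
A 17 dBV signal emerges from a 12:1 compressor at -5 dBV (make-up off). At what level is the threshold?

Let T be the threshold. Output overshoot = (input overshoot)/R, so -5 − T = (17 − T)/12.
12·(-5 − T) = 17 − T → 11·T = -60 − 17 = -77.
T = -77/11 = -7 dBV.

-7 dBV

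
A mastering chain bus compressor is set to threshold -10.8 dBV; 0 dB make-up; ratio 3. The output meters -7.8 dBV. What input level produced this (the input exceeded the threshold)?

-1.8 dBV

The compressed level sits -7.8 − (-10.8) = 3 dB over threshold.
Before 3:1 compression the overshoot was 3 × 3 = 9 dB, so input = -10.8 + 9 = -1.8 dBV.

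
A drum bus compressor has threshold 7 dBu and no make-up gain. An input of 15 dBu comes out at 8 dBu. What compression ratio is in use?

8:1

Input overshoot = 15 − 7 = 8 dB; output overshoot = 8 − 7 = 1 dB.
Ratio = 8 / 1 = 8.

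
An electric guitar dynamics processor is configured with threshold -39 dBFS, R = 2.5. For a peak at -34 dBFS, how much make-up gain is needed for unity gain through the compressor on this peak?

3 dB

Overshoot 5 dB → 5/2.5 = 2 dB after compression, so the compressed level is -39 + 2 = -37 dBFS.
Make-up = target − compressed = -34 − (-37) = 3 dB.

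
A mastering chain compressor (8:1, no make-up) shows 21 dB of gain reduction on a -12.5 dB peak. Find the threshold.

Let T be the threshold. Output overshoot = (input overshoot)/R, so -33.5 − T = (-12.5 − T)/8.
8·(-33.5 − T) = -12.5 − T → 7·T = -268 − (-12.5) = -255.5.
T = -255.5/7 = -36.5 dB.

-36.5 dB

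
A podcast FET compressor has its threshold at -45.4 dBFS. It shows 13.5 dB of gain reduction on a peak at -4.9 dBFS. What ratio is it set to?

1.5:1

Input overshoot = -4.9 − (-45.4) = 40.5 dB.
Output overshoot = 40.5 − 13.5 = 27 dB.
Ratio = input overshoot / output overshoot = 40.5 / 27 = 1.5.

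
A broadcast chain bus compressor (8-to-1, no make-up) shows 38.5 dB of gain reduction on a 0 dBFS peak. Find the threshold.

-44 dBFS

Let T be the threshold. Output overshoot = (input overshoot)/R, so -38.5 − T = (0 − T)/8.
8·(-38.5 − T) = 0 − T → 7·T = -308 − 0 = -308.
T = -308/7 = -44 dBFS.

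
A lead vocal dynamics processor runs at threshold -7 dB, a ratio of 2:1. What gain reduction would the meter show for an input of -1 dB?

Overshoot = -1 − (-7) = 6 dB.
At 2:1, output sits 6/2 = 3 dB above threshold.
Gain reduction = 6 − 3 = 3 dB.

3 dB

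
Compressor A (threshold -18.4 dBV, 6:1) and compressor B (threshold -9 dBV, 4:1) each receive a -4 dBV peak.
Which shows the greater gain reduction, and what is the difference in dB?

A, by 8.25 dB

A: overshoot 14.4 dB → output overshoot 2.4 dB → GR 12 dB.
B: overshoot 5 dB → output overshoot 1.25 dB → GR 3.75 dB.
Difference: 8.25 dB in favour of A.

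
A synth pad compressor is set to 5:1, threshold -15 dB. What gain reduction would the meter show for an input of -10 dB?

4 dB

Overshoot = -10 − (-15) = 5 dB.
After 5:1 compression the overshoot becomes 5/5 = 1 dB.
Gain reduction = 5 − 1 = 4 dB.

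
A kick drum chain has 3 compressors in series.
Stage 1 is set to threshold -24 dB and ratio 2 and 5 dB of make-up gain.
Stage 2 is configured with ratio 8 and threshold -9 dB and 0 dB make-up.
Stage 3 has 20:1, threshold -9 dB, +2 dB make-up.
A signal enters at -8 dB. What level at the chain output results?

-9 dB

Stage 1: -8 dB is 16 dB over -24 dB; at 2:1 that becomes 8 dB over, giving -16 dB; +5 dB make-up → -11 dB.
Stage 2: -11 dB is at or below the -9 dB threshold — no compression; output -11 dB.
Stage 3: -11 dB ≤ -9 dB, so stage 3 doesn't engage; make-up brings it to -9 dB.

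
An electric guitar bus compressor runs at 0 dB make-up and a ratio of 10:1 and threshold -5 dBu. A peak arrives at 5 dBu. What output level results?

Overshoot: 5 − (-5) = 10 dB.
10:1 compression reduces that to 10/10 = 1 dB over.
Output = -5 + 1 = -4 dBu.

-4 dBu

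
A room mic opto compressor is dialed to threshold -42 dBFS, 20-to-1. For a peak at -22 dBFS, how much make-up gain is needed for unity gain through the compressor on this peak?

The peak compresses to -42 + 20/20 = -41 dBFS.
To reach -22 dBFS requires -22 − (-41) = 19 dB of make-up.

19 dB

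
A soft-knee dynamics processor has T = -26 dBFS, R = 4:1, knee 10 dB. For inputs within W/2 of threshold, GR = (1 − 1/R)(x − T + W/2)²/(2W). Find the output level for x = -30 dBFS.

x − T + W/2 = -30 − (-26) + 5 = 1.
GR = (1 − 1/4) × 1² / 20 = 0.75 × 1 / 20 = 0.0375 dB.
Output = -30 − 0.0375 = -30.0375 dBFS.

-30.0375 dBFS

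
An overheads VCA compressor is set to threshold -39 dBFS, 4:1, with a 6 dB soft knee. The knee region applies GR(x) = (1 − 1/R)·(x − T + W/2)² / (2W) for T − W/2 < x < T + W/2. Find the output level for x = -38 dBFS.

-39 dBFS

x − T + W/2 = -38 − (-39) + 3 = 4.
GR = (1 − 1/4) × 4² / 12 = 0.75 × 16 / 12 = 1 dB.
Output = -38 − 1 = -39 dBFS.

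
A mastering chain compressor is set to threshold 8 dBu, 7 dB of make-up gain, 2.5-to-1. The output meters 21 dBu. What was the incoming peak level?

23 dBu

Stripping the +7 dB make-up gives 14 dBu at the gain stage.
The compressed level sits 14 − 8 = 6 dB over threshold.
Input overshoot = R × output overshoot = 15 dB → input = 8 + 15 = 23 dBu.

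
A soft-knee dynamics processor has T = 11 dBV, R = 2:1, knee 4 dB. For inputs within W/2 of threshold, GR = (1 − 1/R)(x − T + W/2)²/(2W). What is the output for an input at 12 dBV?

x − T + W/2 = 12 − 11 + 2 = 3.
GR = (1 − 1/2) × 3² / 8 = 0.5 × 9 / 8 = 0.5625 dB.
Output = 12 − 0.5625 = 11.4375 dBV.

11.4375 dBV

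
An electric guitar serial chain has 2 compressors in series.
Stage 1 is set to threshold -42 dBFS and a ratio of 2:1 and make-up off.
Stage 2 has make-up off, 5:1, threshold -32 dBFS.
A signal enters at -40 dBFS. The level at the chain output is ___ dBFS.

-41 dBFS

Stage 1: 2 dB above -42 dBFS, reduced 2:1 to 1 dB above → -41 dBFS.
Stage 2: -41 dBFS is at or below the -32 dBFS threshold — no compression; output -41 dBFS.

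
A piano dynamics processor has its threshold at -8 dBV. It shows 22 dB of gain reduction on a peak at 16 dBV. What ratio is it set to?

12:1

Input overshoot = 16 − (-8) = 24 dB.
Output overshoot = 24 − 22 = 2 dB.
Ratio = input overshoot / output overshoot = 24 / 2 = 12.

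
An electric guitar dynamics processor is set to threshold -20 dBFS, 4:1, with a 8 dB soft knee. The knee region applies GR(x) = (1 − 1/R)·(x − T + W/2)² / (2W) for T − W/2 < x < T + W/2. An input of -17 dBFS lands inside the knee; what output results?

-19.296875 dBFS

x − T + W/2 = -17 − (-20) + 4 = 7.
GR = (1 − 1/4) × 7² / 16 = 0.75 × 49 / 16 = 2.296875 dB.
Output = -17 − 2.296875 = -19.296875 dBFS.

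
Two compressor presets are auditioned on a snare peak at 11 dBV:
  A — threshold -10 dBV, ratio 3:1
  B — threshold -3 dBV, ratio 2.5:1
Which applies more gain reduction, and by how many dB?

A: GR = 21 − 21/3 = 14 dB.
B: GR = 14 − 14/2.5 = 8.4 dB.
A applies 5.6 dB more gain reduction.

A, by 5.6 dB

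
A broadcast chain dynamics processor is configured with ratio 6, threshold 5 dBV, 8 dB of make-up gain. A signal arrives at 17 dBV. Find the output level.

Overshoot: 17 − 5 = 12 dB.
The 12 dB excess becomes 2 dB after 6:1 reduction.
Output = 5 + 2 = 7 dBV; make-up adds 8 dB, giving 15 dBV.

15 dBV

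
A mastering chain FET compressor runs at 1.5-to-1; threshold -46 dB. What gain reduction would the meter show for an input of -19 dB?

The signal is 27 dB above threshold.
A 1.5:1 ratio leaves 18 dB of that excess.
GR = overshoot in − overshoot out = 27 − 18 = 9 dB.

9 dB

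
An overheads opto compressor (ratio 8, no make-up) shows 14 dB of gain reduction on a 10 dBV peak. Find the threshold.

Gain reduction = 10 − (-4) = 14 dB; output overshoot = GR / (R − 1) = 14 / 7 = 2 dB.
Threshold = output − output overshoot = -4 − 2 = -6 dBV.

-6 dBV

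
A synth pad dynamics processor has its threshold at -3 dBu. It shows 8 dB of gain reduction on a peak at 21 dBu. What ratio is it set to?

1.5:1

Input overshoot = 21 − (-3) = 24 dB.
Output overshoot = 24 − 8 = 16 dB.
Ratio = input overshoot / output overshoot = 24 / 16 = 1.5.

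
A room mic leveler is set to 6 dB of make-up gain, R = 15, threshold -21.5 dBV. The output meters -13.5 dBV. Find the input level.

Before make-up, the level was -13.5 − 6 = -19.5 dBV.
Post-compression overshoot = -19.5 − (-21.5) = 2 dB.
Input overshoot = R × output overshoot = 30 dB → input = -21.5 + 30 = 8.5 dBV.

8.5 dBV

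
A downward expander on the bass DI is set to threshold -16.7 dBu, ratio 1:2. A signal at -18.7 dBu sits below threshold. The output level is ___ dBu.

Undershoot = (-16.7) − (-18.7) = 2 dB.
At 1:2, that expands to 4 dB under threshold.
Output = -16.7 − 4 = -20.7 dBu.

-20.7 dBu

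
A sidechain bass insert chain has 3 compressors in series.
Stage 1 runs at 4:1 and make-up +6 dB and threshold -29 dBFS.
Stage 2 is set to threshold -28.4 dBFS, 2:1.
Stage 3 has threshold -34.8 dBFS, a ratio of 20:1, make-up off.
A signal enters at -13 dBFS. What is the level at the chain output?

-34.245 dBFS

Stage 1: 16 dB above -29 dBFS, reduced 4:1 to 4 dB above → -25 dBFS; +6 dB make-up → -19 dBFS.
Stage 2: overshoot 9.4 dB → 9.4/2 = 4.7 dB → -23.7 dBFS.
Stage 3: -23.7 dBFS is 11.1 dB over -34.8 dBFS; at 20:1 that becomes 0.555 dB over, giving -34.245 dBFS.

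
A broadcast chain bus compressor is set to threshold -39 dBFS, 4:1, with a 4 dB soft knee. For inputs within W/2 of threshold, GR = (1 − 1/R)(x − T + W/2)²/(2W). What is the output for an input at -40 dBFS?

x − T + W/2 = -40 − (-39) + 2 = 1.
GR = (1 − 1/4) × 1² / 8 = 0.75 × 1 / 8 = 0.09375 dB.
Output = -40 − 0.09375 = -40.09375 dBFS.

-40.09375 dBFS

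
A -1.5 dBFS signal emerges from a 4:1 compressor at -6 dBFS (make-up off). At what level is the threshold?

Gain reduction = -1.5 − (-6) = 4.5 dB; output overshoot = GR / (R − 1) = 4.5 / 3 = 1.5 dB.
Threshold = output − output overshoot = -6 − 1.5 = -7.5 dBFS.

-7.5 dBFS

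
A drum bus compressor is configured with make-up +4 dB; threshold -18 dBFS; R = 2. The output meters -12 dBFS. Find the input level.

Stripping the +4 dB make-up gives -16 dBFS at the gain stage.
Post-compression overshoot = -16 − (-18) = 2 dB.
Before 2:1 compression the overshoot was 2 × 2 = 4 dB, so input = -18 + 4 = -14 dBFS.

-14 dBFS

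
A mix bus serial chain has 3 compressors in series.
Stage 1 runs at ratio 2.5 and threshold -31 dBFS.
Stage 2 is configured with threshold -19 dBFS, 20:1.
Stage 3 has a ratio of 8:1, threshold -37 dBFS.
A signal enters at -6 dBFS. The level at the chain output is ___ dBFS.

Stage 1: overshoot 25 dB → 25/2.5 = 10 dB → -21 dBFS.
Stage 2: -21 dBFS is at or below the -19 dBFS threshold — no compression; output -21 dBFS.
Stage 3: -21 dBFS is 16 dB over -37 dBFS; at 8:1 that becomes 2 dB over, giving -35 dBFS.

-35 dBFS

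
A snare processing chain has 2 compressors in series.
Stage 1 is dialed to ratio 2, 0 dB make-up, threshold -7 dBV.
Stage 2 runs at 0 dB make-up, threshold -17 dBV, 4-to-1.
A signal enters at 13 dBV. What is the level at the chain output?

-12 dBV

Stage 1: 13 dBV is 20 dB over -7 dBV; at 2:1 that becomes 10 dB over, giving 3 dBV.
Stage 2: 20 dB above -17 dBV, reduced 4:1 to 5 dB above → -12 dBV.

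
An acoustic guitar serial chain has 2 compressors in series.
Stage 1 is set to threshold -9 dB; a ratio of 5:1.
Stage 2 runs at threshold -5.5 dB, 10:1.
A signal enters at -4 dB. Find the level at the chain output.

-8 dB

Stage 1: overshoot 5 dB → 5/5 = 1 dB → -8 dB.
Stage 2: -8 dB is at or below the -5.5 dB threshold — no compression; output -8 dB.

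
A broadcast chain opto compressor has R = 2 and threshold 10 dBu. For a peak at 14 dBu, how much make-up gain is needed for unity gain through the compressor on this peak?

2 dB

The peak compresses to 10 + 4/2 = 12 dBu.
To reach 14 dBu requires 14 − 12 = 2 dB of make-up.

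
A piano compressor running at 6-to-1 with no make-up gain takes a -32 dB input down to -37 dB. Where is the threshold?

Let T be the threshold. Output overshoot = (input overshoot)/R, so -37 − T = (-32 − T)/6.
6·(-37 − T) = -32 − T → 5·T = -222 − (-32) = -190.
T = -190/5 = -38 dB.

-38 dB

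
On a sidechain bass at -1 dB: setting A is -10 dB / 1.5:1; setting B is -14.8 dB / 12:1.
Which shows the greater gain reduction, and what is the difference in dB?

B, by 9.65 dB

A: overshoot 9 dB → output overshoot 6 dB → GR 3 dB.
B: overshoot 13.8 dB → output overshoot 1.15 dB → GR 12.65 dB.
B applies 9.65 dB more gain reduction.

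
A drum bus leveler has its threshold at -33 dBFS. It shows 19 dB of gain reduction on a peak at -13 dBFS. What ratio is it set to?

Input overshoot = -13 − (-33) = 20 dB.
Output overshoot = 20 − 19 = 1 dB.
Ratio = input overshoot / output overshoot = 20 / 1 = 20.

20:1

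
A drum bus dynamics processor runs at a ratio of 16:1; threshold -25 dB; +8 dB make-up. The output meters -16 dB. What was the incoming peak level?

-9 dB

Remove make-up: -16 − 8 = -24 dB.
The compressed level sits -24 − (-25) = 1 dB over threshold.
Input overshoot = R × output overshoot = 16 dB → input = -25 + 16 = -9 dB.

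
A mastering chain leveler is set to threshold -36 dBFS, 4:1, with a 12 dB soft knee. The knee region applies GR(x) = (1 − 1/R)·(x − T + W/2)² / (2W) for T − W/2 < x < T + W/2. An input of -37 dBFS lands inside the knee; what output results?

x − T + W/2 = -37 − (-36) + 6 = 5.
GR = (1 − 1/4) × 5² / 24 = 0.75 × 25 / 24 = 0.78125 dB.
Output = -37 − 0.78125 = -37.78125 dBFS.

-37.78125 dBFS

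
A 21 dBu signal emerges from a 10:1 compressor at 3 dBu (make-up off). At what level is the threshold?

1 dBu

Let T be the threshold. Output overshoot = (input overshoot)/R, so 3 − T = (21 − T)/10.
10·(3 − T) = 21 − T → 9·T = 30 − 21 = 9.
T = 9/9 = 1 dBu.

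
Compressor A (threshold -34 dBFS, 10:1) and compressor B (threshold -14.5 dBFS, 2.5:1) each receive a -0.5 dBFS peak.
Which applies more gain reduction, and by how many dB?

A, by 21.75 dB

A: 33.5 dB over, compressed to 3.35 dB over, so 30.15 dB of GR.
B: 14 dB over, compressed to 5.6 dB over, so 8.4 dB of GR.
Difference: 21.75 dB in favour of A.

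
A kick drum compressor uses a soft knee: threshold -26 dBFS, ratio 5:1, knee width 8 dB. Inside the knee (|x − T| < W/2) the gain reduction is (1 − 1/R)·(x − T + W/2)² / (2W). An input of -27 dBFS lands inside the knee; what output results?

-27.45 dBFS

x − T + W/2 = -27 − (-26) + 4 = 3.
GR = (1 − 1/5) × 3² / 16 = 0.8 × 9 / 16 = 0.45 dB.
Output = -27 − 0.45 = -27.45 dBFS.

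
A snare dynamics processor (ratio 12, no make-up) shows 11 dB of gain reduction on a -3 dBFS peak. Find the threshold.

Let T be the threshold. Output overshoot = (input overshoot)/R, so -14 − T = (-3 − T)/12.
12·(-14 − T) = -3 − T → 11·T = -168 − (-3) = -165.
T = -165/11 = -15 dBFS.

-15 dBFS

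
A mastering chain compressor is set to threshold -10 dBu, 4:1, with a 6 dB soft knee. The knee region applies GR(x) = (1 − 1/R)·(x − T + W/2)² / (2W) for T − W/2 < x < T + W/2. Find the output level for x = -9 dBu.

-10 dBu

x − T + W/2 = -9 − (-10) + 3 = 4.
GR = (1 − 1/4) × 4² / 12 = 0.75 × 16 / 12 = 1 dB.
Output = -9 − 1 = -10 dBu.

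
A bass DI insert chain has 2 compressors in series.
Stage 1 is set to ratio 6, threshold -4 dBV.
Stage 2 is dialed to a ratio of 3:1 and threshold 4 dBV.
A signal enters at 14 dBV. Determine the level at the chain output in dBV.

Stage 1: 18 dB above -4 dBV, reduced 6:1 to 3 dB above → -1 dBV.
Stage 2: below threshold (-1 ≤ 4); passes unchanged; output -1 dBV.

-1 dBV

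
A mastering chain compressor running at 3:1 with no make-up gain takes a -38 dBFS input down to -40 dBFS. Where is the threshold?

-41 dBFS

Gain reduction = -38 − (-40) = 2 dB; output overshoot = GR / (R − 1) = 2 / 2 = 1 dB.
Threshold = output − output overshoot = -40 − 1 = -41 dBFS.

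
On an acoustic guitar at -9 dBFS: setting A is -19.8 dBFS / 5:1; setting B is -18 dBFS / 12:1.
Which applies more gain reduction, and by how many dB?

A, by 0.39 dB

A: GR = 10.8 − 10.8/5 = 8.64 dB.
B: GR = 9 − 9/12 = 8.25 dB.
A applies 0.39 dB more gain reduction.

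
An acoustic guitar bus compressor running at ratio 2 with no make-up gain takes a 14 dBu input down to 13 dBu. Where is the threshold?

12 dBu

Gain reduction = 14 − 13 = 1 dB; output overshoot = GR / (R − 1) = 1 / 1 = 1 dB.
Threshold = output − output overshoot = 13 − 1 = 12 dBu.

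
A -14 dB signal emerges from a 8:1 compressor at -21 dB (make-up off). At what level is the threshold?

Gain reduction = -14 − (-21) = 7 dB; output overshoot = GR / (R − 1) = 7 / 7 = 1 dB.
Threshold = output − output overshoot = -21 − 1 = -22 dB.

-22 dB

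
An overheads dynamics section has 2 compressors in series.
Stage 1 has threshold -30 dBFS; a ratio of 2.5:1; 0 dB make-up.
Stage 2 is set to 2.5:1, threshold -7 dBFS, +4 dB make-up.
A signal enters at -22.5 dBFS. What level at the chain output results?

-23 dBFS

Stage 1: -22.5 dBFS is 7.5 dB over -30 dBFS; at 2.5:1 that becomes 3 dB over, giving -27 dBFS.
Stage 2: below threshold (-27 ≤ -7); passes unchanged; make-up brings it to -23 dBFS.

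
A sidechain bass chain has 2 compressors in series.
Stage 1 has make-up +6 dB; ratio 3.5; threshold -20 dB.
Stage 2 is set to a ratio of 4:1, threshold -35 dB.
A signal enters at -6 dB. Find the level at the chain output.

-28.75 dB

Stage 1: 14 dB above -20 dB, reduced 3.5:1 to 4 dB above → -16 dB; +6 dB make-up → -10 dB.
Stage 2: 25 dB above -35 dB, reduced 4:1 to 6.25 dB above → -28.75 dB.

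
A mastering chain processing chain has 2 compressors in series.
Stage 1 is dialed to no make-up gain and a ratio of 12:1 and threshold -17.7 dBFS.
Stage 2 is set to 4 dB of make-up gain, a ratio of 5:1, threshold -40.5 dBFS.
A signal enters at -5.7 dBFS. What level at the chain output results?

Stage 1: -5.7 dBFS is 12 dB over -17.7 dBFS; at 12:1 that becomes 1 dB over, giving -16.7 dBFS.
Stage 2: -16.7 dBFS is 23.8 dB over -40.5 dBFS; at 5:1 that becomes 4.76 dB over, giving -35.74 dBFS; +4 dB make-up → -31.74 dBFS.

-31.74 dBFS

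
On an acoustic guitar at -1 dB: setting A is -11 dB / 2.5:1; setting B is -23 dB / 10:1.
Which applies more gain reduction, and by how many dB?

B, by 13.8 dB

A: GR = 10 − 10/2.5 = 6 dB.
B: GR = 22 − 22/10 = 19.8 dB.
B applies 13.8 dB more gain reduction.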